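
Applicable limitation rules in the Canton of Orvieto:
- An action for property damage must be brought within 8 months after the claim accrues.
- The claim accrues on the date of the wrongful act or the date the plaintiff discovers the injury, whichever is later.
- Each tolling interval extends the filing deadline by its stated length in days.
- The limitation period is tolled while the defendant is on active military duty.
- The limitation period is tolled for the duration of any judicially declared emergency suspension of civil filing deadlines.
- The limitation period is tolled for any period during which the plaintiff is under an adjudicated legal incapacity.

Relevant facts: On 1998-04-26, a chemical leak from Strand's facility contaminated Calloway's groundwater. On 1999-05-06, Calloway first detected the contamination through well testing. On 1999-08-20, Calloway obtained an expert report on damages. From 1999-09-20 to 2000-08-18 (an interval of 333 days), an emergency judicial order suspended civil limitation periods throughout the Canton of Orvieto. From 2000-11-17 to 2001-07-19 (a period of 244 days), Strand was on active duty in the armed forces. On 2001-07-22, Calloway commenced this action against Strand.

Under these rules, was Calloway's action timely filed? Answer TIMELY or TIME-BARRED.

TIMELY

The claim accrued on 1999-05-06 — the later of the 1998-04-26 act and the 1999-05-06 discovery.
Adding the 8 months base period to 1999-05-06 gives a deadline of 2000-01-06, before any tolling.
The period was tolled for 333 days by the emergency suspension of filing deadlines (1999-09-20 to 2000-08-18), pushing the deadline to 2000-12-04.
The defendant's active military service from 2000-11-17 to 2001-07-19 tolled the period for 244 days, extending the deadline to 2001-08-05.
The other events in the timeline have no effect on the limitation period under the stated rules.
Calloway filed on 2001-07-22, before the 2001-08-05 deadline, so the action is timely.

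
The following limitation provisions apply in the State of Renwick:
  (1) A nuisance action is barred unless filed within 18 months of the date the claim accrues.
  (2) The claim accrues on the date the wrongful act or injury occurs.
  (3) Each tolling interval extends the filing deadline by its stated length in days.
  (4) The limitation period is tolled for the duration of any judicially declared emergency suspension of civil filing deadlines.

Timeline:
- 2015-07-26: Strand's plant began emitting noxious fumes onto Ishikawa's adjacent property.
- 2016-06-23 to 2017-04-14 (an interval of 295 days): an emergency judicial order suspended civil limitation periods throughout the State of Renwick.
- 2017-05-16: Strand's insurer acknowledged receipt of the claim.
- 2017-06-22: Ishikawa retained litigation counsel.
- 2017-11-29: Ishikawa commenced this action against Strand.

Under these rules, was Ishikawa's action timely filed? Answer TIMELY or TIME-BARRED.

The claim accrued on 2015-07-26, when the wrongful act occurred.
The untolled deadline — 18 months after 2015-07-26 — is 2017-01-26.
Because the emergency suspension of filing deadlines ran from 2016-06-23 to 2017-04-14, the deadline is extended by 295 days to 2017-11-17.
Nothing else in the chronology tolls or restarts the period.
The 2017-11-29 filing falls after the 2017-11-17 deadline; the claim is time-barred.

TIME-BARRED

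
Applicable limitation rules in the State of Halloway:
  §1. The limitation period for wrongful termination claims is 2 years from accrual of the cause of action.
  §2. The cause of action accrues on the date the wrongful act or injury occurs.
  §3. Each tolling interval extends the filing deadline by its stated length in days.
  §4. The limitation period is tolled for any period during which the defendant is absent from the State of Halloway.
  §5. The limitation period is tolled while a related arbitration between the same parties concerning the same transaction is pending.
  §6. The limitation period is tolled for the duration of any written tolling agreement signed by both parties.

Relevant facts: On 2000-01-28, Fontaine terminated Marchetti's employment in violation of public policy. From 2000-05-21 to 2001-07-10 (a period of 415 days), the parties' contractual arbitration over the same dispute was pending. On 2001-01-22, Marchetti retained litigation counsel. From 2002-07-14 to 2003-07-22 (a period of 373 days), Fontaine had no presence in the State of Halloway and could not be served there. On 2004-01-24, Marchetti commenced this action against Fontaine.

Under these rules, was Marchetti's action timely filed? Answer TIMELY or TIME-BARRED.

TIMELY

The limitation period began to run on 2000-01-28.
Adding the 2 years base period to 2000-01-28 gives a deadline of 2002-01-28, before any tolling.
The period was tolled for 415 days by the pending related arbitration (2000-05-21 to 2001-07-10), pushing the deadline to 2003-03-19.
Because the defendant's absence from the jurisdiction ran from 2002-07-14 to 2003-07-22, the deadline is extended by 373 days to 2004-03-26.
None of the other events listed affects the running of the period under the stated rules.
The 2004-01-24 filing precedes the 2004-03-26 deadline; the claim is timely.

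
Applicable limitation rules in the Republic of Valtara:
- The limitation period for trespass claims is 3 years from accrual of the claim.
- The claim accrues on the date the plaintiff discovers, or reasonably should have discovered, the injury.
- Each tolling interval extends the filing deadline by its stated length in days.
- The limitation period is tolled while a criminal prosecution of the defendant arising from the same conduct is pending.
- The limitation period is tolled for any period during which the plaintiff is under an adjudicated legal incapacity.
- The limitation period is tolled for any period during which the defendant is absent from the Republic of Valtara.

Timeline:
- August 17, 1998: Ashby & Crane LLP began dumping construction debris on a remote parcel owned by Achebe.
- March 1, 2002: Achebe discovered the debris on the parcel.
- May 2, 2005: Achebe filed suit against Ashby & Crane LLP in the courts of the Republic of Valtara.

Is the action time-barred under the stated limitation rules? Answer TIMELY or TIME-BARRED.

TIME-BARRED

Under the discovery rule, the claim accrued on March 1, 2002, when Achebe discovered the injury — not on the August 17, 1998 date of the underlying act.
3 years from March 1, 2002 is March 1, 2005.
The May 2, 2005 filing falls after the March 1, 2005 deadline; the claim is time-barred.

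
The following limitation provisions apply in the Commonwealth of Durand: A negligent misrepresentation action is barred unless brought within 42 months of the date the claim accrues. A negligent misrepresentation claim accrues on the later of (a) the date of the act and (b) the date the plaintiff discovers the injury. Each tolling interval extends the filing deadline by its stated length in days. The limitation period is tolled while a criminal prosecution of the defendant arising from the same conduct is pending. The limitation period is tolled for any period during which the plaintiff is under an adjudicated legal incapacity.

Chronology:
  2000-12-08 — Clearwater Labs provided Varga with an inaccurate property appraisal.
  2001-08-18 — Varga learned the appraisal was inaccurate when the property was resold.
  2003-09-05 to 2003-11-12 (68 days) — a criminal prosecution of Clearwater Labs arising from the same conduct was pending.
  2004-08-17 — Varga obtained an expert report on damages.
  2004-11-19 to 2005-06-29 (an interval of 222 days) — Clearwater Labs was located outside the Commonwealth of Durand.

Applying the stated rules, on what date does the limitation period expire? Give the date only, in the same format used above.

Taking the later of the act (2000-12-08) and discovery (2001-08-18), the claim accrued on 2001-08-18.
The untolled deadline — 42 months after 2001-08-18 — is 2005-02-18.
Because the pending criminal prosecution ran from 2003-09-05 to 2003-11-12, the deadline is extended by 68 days to 2005-04-27.
Although the defendant's absence ran from 2004-11-19 to 2005-06-29, the stated rules do not make that a tolling event, so it is disregarded.
Nothing else in the chronology tolls or restarts the period.

2005-04-27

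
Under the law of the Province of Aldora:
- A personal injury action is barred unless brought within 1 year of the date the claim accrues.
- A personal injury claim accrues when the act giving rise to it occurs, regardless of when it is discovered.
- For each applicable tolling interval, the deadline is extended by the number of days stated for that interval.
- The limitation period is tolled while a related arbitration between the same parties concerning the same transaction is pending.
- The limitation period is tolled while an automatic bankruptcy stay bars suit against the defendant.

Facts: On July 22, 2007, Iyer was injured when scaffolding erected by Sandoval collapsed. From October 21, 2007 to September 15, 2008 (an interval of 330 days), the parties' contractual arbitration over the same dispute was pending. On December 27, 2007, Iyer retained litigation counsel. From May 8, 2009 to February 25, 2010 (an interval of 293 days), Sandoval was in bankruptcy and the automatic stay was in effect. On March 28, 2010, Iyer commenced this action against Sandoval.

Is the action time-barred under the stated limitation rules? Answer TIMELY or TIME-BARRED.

TIMELY

The claim accrued on July 22, 2007, the date of the act.
Adding the 1 year base period to July 22, 2007 gives a deadline of July 22, 2008, before any tolling.
The pending related arbitration from October 21, 2007 to September 15, 2008 tolled the period for 330 days, extending the deadline to June 17, 2009.
The automatic bankruptcy stay from May 8, 2009 to February 25, 2010 tolled the period for 293 days, extending the deadline to April 6, 2010.
Nothing else in the chronology tolls or restarts the period.
Filing on March 28, 2010 beat the April 6, 2010 deadline — the action is timely.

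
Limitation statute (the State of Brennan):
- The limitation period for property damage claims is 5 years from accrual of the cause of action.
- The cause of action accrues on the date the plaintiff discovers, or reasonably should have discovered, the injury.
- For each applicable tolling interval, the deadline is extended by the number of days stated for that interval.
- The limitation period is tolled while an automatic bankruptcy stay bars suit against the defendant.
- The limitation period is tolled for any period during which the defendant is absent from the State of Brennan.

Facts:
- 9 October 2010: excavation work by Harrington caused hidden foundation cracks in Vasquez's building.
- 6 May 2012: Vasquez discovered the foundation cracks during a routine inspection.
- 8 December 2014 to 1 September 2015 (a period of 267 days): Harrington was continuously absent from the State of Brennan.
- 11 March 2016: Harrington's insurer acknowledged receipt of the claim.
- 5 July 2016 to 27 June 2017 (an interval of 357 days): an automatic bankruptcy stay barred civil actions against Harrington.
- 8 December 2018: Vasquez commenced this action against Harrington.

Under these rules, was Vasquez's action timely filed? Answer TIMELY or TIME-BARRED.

Accrual is tied to discovery, so the period began on 6 May 2012 rather than on 9 October 2010 when the act occurred.
5 years from 6 May 2012 is 6 May 2017.
The period was tolled for 267 days by the defendant's absence from the jurisdiction (8 December 2014 to 1 September 2015), pushing the deadline to 28 January 2018.
Because the automatic bankruptcy stay ran from 5 July 2016 to 27 June 2017, the deadline is extended by 357 days to 20 January 2019.
The other events in the timeline have no effect on the limitation period under the stated rules.
The 8 December 2018 filing precedes the 20 January 2019 deadline; the claim is timely.

TIMELY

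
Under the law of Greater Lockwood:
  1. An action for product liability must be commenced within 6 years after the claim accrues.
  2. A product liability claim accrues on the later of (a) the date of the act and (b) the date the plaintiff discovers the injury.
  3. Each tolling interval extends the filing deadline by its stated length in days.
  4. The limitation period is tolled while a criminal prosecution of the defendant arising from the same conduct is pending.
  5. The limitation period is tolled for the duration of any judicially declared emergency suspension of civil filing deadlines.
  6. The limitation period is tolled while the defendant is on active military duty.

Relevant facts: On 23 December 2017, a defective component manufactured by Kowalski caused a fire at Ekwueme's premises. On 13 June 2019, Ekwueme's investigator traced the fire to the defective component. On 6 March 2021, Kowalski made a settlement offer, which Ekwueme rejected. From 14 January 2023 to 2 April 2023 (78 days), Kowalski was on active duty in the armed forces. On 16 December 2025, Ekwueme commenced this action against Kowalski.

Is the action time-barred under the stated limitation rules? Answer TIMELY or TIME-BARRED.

Taking the later of the act (23 December 2017) and discovery (13 June 2019), the claim accrued on 13 June 2019.
Adding the 6 years base period to 13 June 2019 gives a deadline of 13 June 2025, before any tolling.
Because the defendant's active military service ran from 14 January 2023 to 2 April 2023, the deadline is extended by 78 days to 30 August 2025.
The other events in the timeline have no effect on the limitation period under the stated rules.
Filing on 16 December 2025 missed the 30 August 2025 deadline — the action is time-barred.

TIME-BARRED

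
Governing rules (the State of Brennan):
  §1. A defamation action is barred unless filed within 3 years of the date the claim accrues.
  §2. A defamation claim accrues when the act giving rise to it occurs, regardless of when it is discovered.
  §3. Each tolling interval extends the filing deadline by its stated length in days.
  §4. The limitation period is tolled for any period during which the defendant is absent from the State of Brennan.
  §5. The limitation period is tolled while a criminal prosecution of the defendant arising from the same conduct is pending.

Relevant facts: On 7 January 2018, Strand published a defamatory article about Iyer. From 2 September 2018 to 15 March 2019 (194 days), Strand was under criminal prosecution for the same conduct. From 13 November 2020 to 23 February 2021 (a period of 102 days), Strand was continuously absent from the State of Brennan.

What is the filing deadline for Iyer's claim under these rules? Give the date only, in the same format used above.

The claim accrued on 7 January 2018, the date of the act.
Adding the 3 years base period to 7 January 2018 gives a deadline of 7 January 2021, before any tolling.
The period was tolled for 194 days by the pending criminal prosecution (2 September 2018 to 15 March 2019), pushing the deadline to 20 July 2021.
The period was tolled for 102 days by the defendant's absence from the jurisdiction (13 November 2020 to 23 February 2021), pushing the deadline to 30 October 2021.

30 October 2021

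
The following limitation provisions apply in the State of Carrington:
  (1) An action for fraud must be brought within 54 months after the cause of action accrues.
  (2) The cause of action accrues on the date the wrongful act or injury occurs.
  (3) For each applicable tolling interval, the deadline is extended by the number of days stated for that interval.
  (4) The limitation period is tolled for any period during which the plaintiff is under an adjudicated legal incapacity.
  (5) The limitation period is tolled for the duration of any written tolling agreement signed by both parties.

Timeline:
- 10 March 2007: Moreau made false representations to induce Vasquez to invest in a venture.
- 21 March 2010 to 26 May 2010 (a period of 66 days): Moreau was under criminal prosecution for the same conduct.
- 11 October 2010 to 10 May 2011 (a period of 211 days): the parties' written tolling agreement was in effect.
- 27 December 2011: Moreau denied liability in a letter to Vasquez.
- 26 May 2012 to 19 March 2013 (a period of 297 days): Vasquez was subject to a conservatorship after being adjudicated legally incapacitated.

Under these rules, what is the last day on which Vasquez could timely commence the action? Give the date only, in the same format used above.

The cause of action accrued on 10 March 2007, the date of the act.
Adding the 54 months base period to 10 March 2007 gives a deadline of 10 September 2011, before any tolling.
The written tolling agreement from 11 October 2010 to 10 May 2011 tolled the period for 211 days, extending the deadline to 8 April 2012.
The plaintiff's legal incapacity from 26 May 2012 to 19 March 2013 began after the period had already run on 8 April 2012, so it has no tolling effect.
The pending criminal prosecution from 21 March 2010 to 26 May 2010 does not toll the period, because no stated rule makes a criminal prosecution a tolling event.
None of the other events listed affects the running of the period under the stated rules.

8 April 2012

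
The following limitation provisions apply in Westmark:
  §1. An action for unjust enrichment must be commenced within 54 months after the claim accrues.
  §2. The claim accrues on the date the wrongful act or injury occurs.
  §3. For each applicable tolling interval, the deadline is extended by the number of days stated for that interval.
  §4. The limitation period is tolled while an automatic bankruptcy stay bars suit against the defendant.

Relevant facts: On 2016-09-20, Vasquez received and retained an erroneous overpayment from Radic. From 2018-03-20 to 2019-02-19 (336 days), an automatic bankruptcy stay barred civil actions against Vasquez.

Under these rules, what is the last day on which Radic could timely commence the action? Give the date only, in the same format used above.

2022-02-19

The limitation period began to run on 2016-09-20.
The untolled deadline — 54 months after 2016-09-20 — is 2021-03-20.
Because the automatic bankruptcy stay ran from 2018-03-20 to 2019-02-19, the deadline is extended by 336 days to 2022-02-19.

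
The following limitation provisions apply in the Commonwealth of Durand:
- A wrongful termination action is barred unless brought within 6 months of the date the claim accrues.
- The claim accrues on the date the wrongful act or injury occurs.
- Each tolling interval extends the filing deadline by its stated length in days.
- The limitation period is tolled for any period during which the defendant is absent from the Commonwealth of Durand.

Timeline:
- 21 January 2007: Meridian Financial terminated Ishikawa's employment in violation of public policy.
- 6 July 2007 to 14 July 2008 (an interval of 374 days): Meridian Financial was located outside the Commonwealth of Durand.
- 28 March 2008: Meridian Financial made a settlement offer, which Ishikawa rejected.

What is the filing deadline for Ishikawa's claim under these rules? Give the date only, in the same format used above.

The claim accrued on 21 January 2007, when the wrongful act occurred.
The untolled deadline — 6 months after 21 January 2007 — is 21 July 2007.
Because the defendant's absence from the jurisdiction ran from 6 July 2007 to 14 July 2008, the deadline is extended by 374 days to 29 July 2008.
The other events in the timeline have no effect on the limitation period under the stated rules.

29 July 2008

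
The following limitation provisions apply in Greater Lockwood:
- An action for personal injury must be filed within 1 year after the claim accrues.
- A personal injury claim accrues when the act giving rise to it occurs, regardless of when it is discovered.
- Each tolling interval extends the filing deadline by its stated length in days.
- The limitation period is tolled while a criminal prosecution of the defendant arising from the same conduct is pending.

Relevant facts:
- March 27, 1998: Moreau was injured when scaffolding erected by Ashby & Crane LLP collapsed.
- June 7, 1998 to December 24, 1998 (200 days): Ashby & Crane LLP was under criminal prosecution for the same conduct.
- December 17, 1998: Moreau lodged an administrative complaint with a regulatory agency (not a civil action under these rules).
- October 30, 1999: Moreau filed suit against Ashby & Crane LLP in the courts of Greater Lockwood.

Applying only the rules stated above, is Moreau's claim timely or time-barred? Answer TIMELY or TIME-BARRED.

The limitation period began to run on March 27, 1998.
1 year from March 27, 1998 is March 27, 1999.
The pending criminal prosecution from June 7, 1998 to December 24, 1998 tolled the period for 200 days, extending the deadline to October 13, 1999.
The other events in the timeline have no effect on the limitation period under the stated rules.
Moreau filed on October 30, 1999, after the October 13, 1999 deadline, so the action is time-barred.

TIME-BARRED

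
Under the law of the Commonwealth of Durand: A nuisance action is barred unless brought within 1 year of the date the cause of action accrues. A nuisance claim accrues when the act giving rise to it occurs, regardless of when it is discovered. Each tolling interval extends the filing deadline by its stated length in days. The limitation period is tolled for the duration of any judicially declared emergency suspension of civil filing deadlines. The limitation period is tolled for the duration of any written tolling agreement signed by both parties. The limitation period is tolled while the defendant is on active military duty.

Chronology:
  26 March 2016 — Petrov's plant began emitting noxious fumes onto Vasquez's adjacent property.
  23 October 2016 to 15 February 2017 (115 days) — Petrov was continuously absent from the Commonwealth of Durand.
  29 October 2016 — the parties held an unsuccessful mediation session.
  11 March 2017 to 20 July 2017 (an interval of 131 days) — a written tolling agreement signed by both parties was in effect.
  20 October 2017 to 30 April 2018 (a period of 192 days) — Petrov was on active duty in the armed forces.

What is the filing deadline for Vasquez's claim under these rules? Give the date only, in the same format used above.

4 August 2017

The limitation period began to run on 26 March 2016.
1 year from 26 March 2016 is 26 March 2017.
Because the written tolling agreement ran from 11 March 2017 to 20 July 2017, the deadline is extended by 131 days to 4 August 2017.
By the time the defendant's active military service began on 20 October 2017, the limitation period had already expired on 4 August 2017; that interval cannot revive it.
Although the defendant's absence ran from 23 October 2016 to 15 February 2017, the stated rules do not make that a tolling event, so it is disregarded.
The other events in the timeline have no effect on the limitation period under the stated rules.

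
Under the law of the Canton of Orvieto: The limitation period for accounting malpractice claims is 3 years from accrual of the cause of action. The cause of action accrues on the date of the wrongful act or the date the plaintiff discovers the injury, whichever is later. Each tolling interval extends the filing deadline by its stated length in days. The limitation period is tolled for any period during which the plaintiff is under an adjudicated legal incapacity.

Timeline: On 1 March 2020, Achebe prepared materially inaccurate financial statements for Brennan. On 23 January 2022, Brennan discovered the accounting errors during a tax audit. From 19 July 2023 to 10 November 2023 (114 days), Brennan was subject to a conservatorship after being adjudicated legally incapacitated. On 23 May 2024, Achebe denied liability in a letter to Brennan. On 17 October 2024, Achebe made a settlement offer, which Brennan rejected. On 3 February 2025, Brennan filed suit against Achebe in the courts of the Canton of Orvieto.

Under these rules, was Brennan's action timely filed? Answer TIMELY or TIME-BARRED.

TIMELY

Because discovery on 23 January 2022 post-dates the 1 March 2020 act, accrual under the later-of rule falls on 23 January 2022.
3 years from 23 January 2022 is 23 January 2025.
The period was tolled for 114 days by the plaintiff's legal incapacity (19 July 2023 to 10 November 2023), pushing the deadline to 17 May 2025.
The other events in the timeline have no effect on the limitation period under the stated rules.
Brennan filed on 3 February 2025, before the 17 May 2025 deadline, so the action is timely.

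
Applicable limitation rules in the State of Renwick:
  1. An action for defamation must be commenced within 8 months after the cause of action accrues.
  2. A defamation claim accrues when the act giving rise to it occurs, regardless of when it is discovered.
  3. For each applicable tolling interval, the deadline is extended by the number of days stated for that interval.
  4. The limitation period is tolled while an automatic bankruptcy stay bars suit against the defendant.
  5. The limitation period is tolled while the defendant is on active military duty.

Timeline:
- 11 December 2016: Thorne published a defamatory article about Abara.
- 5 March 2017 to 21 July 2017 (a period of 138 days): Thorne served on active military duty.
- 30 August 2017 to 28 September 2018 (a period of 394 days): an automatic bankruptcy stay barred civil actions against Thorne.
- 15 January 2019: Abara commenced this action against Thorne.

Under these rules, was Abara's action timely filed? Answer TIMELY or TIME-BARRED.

The limitation period began to run on 11 December 2016.
8 months from 11 December 2016 is 11 August 2017.
The period was tolled for 138 days by the defendant's active military service (5 March 2017 to 21 July 2017), pushing the deadline to 27 December 2017.
The period was tolled for 394 days by the automatic bankruptcy stay (30 August 2017 to 28 September 2018), pushing the deadline to 25 January 2019.
Abara filed on 15 January 2019, before the 25 January 2019 deadline, so the action is timely.

TIMELY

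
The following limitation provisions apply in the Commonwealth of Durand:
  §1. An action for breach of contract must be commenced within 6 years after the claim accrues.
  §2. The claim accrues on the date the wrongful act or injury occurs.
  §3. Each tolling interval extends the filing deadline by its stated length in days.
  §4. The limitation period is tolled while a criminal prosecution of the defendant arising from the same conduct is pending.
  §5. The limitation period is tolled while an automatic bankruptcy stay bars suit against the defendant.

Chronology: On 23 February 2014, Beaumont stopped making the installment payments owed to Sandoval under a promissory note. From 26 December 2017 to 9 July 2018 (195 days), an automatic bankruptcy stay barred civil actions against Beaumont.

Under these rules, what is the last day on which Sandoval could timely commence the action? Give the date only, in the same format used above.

5 September 2020

The limitation period began to run on 23 February 2014.
The untolled deadline — 6 years after 23 February 2014 — is 23 February 2020.
The automatic bankruptcy stay from 26 December 2017 to 9 July 2018 tolled the period for 195 days, extending the deadline to 5 September 2020.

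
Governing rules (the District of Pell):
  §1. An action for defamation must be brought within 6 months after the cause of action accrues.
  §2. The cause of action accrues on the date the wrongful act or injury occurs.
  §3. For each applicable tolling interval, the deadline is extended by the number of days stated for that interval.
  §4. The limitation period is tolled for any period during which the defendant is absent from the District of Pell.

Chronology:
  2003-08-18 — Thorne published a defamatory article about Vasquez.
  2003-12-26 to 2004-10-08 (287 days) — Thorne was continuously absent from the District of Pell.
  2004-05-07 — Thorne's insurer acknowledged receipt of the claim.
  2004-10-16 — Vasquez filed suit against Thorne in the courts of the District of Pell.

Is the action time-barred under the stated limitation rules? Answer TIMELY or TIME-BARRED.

TIMELY

The limitation period began to run on 2003-08-18.
The untolled deadline — 6 months after 2003-08-18 — is 2004-02-18.
The defendant's absence from the jurisdiction from 2003-12-26 to 2004-10-08 tolled the period for 287 days, extending the deadline to 2004-12-01.
None of the other events listed affects the running of the period under the stated rules.
Vasquez filed on 2004-10-16, before the 2004-12-01 deadline, so the action is timely.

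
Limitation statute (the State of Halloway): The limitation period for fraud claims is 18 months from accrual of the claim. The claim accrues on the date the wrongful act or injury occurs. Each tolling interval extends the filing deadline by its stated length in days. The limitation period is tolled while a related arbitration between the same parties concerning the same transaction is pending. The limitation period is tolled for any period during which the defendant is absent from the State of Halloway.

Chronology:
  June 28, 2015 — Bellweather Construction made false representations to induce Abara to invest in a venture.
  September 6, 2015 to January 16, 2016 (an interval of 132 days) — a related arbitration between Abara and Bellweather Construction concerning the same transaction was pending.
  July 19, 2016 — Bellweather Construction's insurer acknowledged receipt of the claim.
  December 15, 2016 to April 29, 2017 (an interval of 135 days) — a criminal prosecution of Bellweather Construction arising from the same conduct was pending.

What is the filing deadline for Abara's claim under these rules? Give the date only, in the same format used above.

The claim accrued on June 28, 2015, when the wrongful act occurred.
18 months from June 28, 2015 is December 28, 2016.
The pending related arbitration from September 6, 2015 to January 16, 2016 tolled the period for 132 days, extending the deadline to May 9, 2017.
The pending criminal prosecution from December 15, 2016 to April 29, 2017 does not toll the period, because no stated rule makes a criminal prosecution a tolling event.
None of the other events listed affects the running of the period under the stated rules.

May 9, 2017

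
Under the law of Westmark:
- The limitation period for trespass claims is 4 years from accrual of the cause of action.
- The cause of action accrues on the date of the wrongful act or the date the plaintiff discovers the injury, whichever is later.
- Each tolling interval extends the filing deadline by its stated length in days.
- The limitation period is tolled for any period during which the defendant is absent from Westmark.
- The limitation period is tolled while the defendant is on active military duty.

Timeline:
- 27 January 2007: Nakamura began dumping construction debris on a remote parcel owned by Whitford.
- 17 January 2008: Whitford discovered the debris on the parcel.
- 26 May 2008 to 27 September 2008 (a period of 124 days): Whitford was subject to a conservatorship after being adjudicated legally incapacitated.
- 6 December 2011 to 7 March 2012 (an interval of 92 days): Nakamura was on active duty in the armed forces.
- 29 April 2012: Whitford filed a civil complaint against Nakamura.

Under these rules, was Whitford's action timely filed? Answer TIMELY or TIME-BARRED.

Because discovery on 17 January 2008 post-dates the 27 January 2007 act, accrual under the later-of rule falls on 17 January 2008.
Adding the 4 years base period to 17 January 2008 gives a deadline of 17 January 2012, before any tolling.
The defendant's active military service from 6 December 2011 to 7 March 2012 tolled the period for 92 days, extending the deadline to 18 April 2012.
Although the plaintiff's incapacity ran from 26 May 2008 to 27 September 2008, the stated rules do not make that a tolling event, so it is disregarded.
Whitford filed on 29 April 2012, after the 18 April 2012 deadline, so the action is time-barred.

TIME-BARRED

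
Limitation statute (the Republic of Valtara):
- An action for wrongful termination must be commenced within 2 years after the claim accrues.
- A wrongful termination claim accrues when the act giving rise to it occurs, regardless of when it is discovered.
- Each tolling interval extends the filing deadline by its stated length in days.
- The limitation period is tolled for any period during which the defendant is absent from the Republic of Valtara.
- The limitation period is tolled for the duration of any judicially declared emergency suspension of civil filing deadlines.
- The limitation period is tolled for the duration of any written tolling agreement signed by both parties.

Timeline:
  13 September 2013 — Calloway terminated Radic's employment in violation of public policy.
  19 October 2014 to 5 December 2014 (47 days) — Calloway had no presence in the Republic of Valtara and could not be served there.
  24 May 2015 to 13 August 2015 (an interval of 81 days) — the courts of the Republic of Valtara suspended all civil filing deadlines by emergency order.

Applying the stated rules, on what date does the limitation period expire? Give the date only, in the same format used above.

19 January 2016

The claim accrued on 13 September 2013, the date of the act.
Adding the 2 years base period to 13 September 2013 gives a deadline of 13 September 2015, before any tolling.
The defendant's absence from the jurisdiction from 19 October 2014 to 5 December 2014 tolled the period for 47 days, extending the deadline to 30 October 2015.
The period was tolled for 81 days by the emergency suspension of filing deadlines (24 May 2015 to 13 August 2015), pushing the deadline to 19 January 2016.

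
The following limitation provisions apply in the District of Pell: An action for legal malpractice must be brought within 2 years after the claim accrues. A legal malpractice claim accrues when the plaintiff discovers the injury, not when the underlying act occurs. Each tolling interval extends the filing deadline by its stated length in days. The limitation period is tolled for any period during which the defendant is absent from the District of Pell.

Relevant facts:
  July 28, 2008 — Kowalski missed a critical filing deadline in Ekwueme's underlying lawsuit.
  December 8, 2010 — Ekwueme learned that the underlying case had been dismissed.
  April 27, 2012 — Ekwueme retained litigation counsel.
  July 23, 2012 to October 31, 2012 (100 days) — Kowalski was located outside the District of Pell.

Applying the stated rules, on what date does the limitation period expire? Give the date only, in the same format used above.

March 18, 2013

Accrual is tied to discovery, so the period began on December 8, 2010 rather than on July 28, 2008 when the act occurred.
The untolled deadline — 2 years after December 8, 2010 — is December 8, 2012.
The period was tolled for 100 days by the defendant's absence from the jurisdiction (July 23, 2012 to October 31, 2012), pushing the deadline to March 18, 2013.
Nothing else in the chronology tolls or restarts the period.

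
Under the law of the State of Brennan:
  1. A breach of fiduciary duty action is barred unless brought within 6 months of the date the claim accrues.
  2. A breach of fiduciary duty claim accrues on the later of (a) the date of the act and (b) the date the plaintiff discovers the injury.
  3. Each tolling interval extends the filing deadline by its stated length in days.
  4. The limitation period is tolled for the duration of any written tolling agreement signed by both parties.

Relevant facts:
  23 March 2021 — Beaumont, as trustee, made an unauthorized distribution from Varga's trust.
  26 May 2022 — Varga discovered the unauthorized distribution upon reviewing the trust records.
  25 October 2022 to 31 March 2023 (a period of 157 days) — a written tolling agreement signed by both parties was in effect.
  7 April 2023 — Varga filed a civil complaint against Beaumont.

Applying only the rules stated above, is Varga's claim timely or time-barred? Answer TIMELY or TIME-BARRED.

The claim accrued on 26 May 2022 — the later of the 23 March 2021 act and the 26 May 2022 discovery.
The untolled deadline — 6 months after 26 May 2022 — is 26 November 2022.
The period was tolled for 157 days by the written tolling agreement (25 October 2022 to 31 March 2023), pushing the deadline to 2 May 2023.
The 7 April 2023 filing precedes the 2 May 2023 deadline; the claim is timely.

TIMELY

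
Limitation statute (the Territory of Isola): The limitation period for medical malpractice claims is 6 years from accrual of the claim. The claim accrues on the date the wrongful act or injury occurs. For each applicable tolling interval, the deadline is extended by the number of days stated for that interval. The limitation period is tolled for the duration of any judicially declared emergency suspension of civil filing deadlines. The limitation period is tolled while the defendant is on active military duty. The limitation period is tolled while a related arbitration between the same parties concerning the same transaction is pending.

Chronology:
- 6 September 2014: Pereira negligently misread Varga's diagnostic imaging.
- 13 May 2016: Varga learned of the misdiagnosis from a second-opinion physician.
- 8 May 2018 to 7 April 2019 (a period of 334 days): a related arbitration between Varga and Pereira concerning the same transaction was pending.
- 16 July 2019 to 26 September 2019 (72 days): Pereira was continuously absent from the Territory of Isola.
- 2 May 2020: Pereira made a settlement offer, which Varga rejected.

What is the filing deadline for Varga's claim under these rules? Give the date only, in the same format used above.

6 August 2021

Accrual is governed by the date of the act, so the period began to run on 6 September 2014; the later discovery on 13 May 2016 is irrelevant under the stated rule.
The untolled deadline — 6 years after 6 September 2014 — is 6 September 2020.
The pending related arbitration from 8 May 2018 to 7 April 2019 tolled the period for 334 days, extending the deadline to 6 August 2021.
Although the defendant's absence ran from 16 July 2019 to 26 September 2019, the stated rules do not make that a tolling event, so it is disregarded.
Nothing else in the chronology tolls or restarts the period.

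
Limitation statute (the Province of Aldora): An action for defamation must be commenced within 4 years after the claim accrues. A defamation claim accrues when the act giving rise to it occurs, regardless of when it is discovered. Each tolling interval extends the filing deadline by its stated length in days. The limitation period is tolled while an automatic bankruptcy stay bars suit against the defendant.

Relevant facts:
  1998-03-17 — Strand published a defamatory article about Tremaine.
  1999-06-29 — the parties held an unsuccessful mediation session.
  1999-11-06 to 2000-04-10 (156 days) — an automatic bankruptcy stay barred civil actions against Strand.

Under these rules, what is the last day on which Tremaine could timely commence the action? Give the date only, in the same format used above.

The claim accrued on 1998-03-17, the date of the act.
Adding the 4 years base period to 1998-03-17 gives a deadline of 2002-03-17, before any tolling.
The period was tolled for 156 days by the automatic bankruptcy stay (1999-11-06 to 2000-04-10), pushing the deadline to 2002-08-20.
None of the other events listed affects the running of the period under the stated rules.

2002-08-20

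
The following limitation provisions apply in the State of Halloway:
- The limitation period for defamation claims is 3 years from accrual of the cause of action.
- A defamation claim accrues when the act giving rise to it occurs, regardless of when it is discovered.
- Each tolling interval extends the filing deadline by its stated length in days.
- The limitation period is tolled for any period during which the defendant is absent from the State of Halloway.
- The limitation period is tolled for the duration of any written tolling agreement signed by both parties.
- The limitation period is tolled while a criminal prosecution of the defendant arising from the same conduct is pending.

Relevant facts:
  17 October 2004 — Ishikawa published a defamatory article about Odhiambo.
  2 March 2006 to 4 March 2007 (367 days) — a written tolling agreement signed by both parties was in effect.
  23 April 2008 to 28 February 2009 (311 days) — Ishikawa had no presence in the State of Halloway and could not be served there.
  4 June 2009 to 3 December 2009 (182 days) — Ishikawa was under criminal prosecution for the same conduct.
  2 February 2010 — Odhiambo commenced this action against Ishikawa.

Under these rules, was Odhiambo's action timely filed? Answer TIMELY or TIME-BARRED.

TIMELY

The limitation period began to run on 17 October 2004.
3 years from 17 October 2004 is 17 October 2007.
The period was tolled for 367 days by the written tolling agreement (2 March 2006 to 4 March 2007), pushing the deadline to 18 October 2008.
Because the defendant's absence from the jurisdiction ran from 23 April 2008 to 28 February 2009, the deadline is extended by 311 days to 25 August 2009.
The pending criminal prosecution from 4 June 2009 to 3 December 2009 tolled the period for 182 days, extending the deadline to 23 February 2010.
Odhiambo filed on 2 February 2010, before the 23 February 2010 deadline, so the action is timely.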